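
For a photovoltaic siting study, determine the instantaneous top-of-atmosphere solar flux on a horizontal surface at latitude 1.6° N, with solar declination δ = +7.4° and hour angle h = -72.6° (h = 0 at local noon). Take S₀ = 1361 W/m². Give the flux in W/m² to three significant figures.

cos θ_z = sin φ sin δ + cos φ cos δ cos h = 0.003596 + 0.296435 = 0.300031.
Flux = S₀ · cos θ_z = 1361 × 0.300031 = 408.3 W/m².

408 W/m²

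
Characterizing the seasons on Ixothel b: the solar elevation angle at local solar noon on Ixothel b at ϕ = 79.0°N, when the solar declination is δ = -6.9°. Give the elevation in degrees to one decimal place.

At local noon the hour angle is zero, so the zenith angle equals |ϕ − δ| = |+79.0° − (-6.900°)| = 85.900°.
Elevation = 90° − 85.900° = 4.1°.

4.1°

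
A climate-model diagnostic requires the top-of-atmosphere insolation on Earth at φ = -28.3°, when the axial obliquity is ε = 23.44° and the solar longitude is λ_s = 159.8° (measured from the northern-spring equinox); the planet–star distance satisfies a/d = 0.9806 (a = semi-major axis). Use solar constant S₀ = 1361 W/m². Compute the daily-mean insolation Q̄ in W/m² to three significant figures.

Q̄ ≈ 322 W/m²

Solar declination: sin δ = sin ε · sin λ_s = sin 23.44° × sin 159.8° = 0.13736, so δ = +7.895°.
cos H₀ = −tan(-28.3°) tan(+7.895°) = 0.0747, H₀ = 1.4961 rad.
Bracket: H₀ sin φ sin δ + cos φ cos δ sin H₀ = 1.4961×-0.47409×0.13736 + 0.88048×0.99052×0.99721 = -0.097428 + 0.869700 = 0.772272.
Inverse-square distance factor (a/d)² = 0.9806² = 0.961576.
Q̄ = (S₀/π) × 0.961576 × [bracket] = (1361/π) × 0.961576 × 0.772272 = 321.7 W/m².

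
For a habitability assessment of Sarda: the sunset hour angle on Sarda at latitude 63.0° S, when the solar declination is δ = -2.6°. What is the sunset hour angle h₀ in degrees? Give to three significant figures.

cos h₀ = −tan ϕ · tan δ = −tan(-63.0°) × tan(-2.600°) = -0.0891, so h₀ = 1.6600 rad = 95.11°.

h₀ = 95.1°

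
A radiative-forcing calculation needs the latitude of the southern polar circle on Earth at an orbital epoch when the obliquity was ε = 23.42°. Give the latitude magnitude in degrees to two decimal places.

The polar circle is the lowest latitude that experiences at least one full rotation of continuous darkness at the northern-summer solstice; it lies at |ϕ| = 90° − ε = 90° − 23.42° = 66.58°.

66.58°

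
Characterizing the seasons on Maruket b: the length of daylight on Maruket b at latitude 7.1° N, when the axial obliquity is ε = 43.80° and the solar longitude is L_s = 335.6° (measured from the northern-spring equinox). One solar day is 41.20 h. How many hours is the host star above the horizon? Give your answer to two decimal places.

20.11 h

Solar declination: sin δ = sin ε · sin L_s = sin 43.80° × sin 335.6° = -0.28593, so δ = -16.614°.
cos h₀ = −tan ϕ · tan δ = −tan(+7.1°) × tan(-16.614°) = 0.0372, so h₀ = 1.5336 rad = 87.87°.
Daylight = 2h₀/(2π) × 41.20 h = (1.5336/π) × 41.20 = 20.11 h.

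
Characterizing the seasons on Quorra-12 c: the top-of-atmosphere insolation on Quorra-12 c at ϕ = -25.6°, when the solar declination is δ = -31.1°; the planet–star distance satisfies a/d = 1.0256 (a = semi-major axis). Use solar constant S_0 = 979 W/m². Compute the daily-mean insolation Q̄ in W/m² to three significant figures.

Q̄ ≈ 379 W/m²

cos h₀ = −tan(-25.6°) tan(-31.100°) = -0.2890, h₀ = 1.8640 rad.
Bracket: h₀ sin ϕ sin δ + cos ϕ cos δ sin h₀ = 1.8640×-0.43209×-0.51653 + 0.90183×0.85627×0.95732 = 0.416021 + 0.739252 = 1.155273.
Inverse-square distance factor (a/d)² = 1.0256² = 1.051855.
Q̄ = (S_0/π) × 1.051855 × [bracket] = (979/π) × 1.051855 × 1.155273 = 378.7 W/m².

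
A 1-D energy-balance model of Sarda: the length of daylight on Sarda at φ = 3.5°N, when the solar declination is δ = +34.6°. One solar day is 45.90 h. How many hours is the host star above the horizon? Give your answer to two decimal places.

23.57 h

cos H₀ = −tan φ · tan δ = −tan(+3.5°) × tan(+34.600°) = -0.0422, so H₀ = 1.6130 rad = 92.42°.
Daylight = 2H₀/(2π) × 45.90 h = (1.6130/π) × 45.90 = 23.57 h.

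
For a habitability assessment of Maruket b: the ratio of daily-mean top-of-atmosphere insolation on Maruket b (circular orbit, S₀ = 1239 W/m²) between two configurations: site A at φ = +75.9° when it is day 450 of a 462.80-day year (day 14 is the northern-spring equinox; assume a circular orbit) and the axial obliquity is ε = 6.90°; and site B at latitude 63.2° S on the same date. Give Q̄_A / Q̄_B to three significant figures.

Q̄_A / Q̄_B ≈ 0.355

— Configuration A (φ=+75.9°):
Solar longitude: λ_s = 360° × (450 − 14)/462.80 = 339.153°.
sin δ = sin 6.90° × sin 339.153° = -0.04275, so δ = -2.450°.
cos H₀ = −tan(+75.9°) tan(-2.450°) = 0.1704, H₀ = 1.3996 rad.
Bracket: H₀ sin φ sin δ + cos φ cos δ sin H₀ = 1.3996×0.96987×-0.04275 + 0.24362×0.99909×0.98538 = -0.058030 + 0.239840 = 0.181810.
Q̄ = (S₀/π) × [bracket] = (1239/π) × 0.181810 = 71.703 W/m².
— Configuration B (φ=-63.2°):
cos H₀ = −tan(-63.2°) tan(-2.450°) = -0.0847, H₀ = 1.6556 rad.
Bracket: H₀ sin φ sin δ + cos φ cos δ sin H₀ = 1.6556×-0.89259×-0.04275 + 0.45088×0.99909×0.99641 = 0.063175 + 0.448853 = 0.512028.
Q̄ = (S₀/π) × [bracket] = (1239/π) × 0.512028 = 201.94 W/m².
Ratio Q̄_A / Q̄_B = 71.703 / 201.94 = 0.3551.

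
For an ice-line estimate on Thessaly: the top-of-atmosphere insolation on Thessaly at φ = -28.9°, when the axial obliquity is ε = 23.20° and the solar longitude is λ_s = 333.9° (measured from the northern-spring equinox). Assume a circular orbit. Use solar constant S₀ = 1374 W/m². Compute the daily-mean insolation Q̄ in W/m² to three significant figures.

Solar declination: sin δ = sin ε · sin λ_s = sin 23.20° × sin 333.9° = -0.17331, so δ = -9.980°.
cos H₀ = −tan(-28.9°) tan(-9.980°) = -0.0971, H₀ = 1.6681 rad.
Bracket: H₀ sin φ sin δ + cos φ cos δ sin H₀ = 1.6681×-0.48328×-0.17331 + 0.87546×0.98487×0.99527 = 0.139715 + 0.858136 = 0.997851.
Q̄ = (S₀/π) × [bracket] = (1374/π) × 0.997851 = 436.4 W/m².

Q̄ ≈ 436 W/m²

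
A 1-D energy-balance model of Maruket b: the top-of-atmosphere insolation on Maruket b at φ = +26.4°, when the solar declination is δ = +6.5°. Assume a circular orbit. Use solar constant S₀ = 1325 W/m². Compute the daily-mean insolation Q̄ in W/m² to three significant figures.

Q̄ ≈ 409 W/m²

cos H₀ = −tan(+26.4°) tan(+6.500°) = -0.0566, H₀ = 1.6274 rad.
Bracket: H₀ sin φ sin δ + cos φ cos δ sin H₀ = 1.6274×0.44464×0.11320 + 0.89571×0.99357×0.99840 = 0.081912 + 0.888527 = 0.970439.
Q̄ = (S₀/π) × [bracket] = (1325/π) × 0.970439 = 409.3 W/m².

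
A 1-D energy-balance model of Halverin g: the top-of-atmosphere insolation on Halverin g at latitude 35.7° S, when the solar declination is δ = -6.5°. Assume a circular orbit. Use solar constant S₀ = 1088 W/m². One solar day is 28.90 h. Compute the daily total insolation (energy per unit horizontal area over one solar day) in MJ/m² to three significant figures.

32.9 MJ/m²

cos H₀ = −tan(-35.7°) tan(-6.500°) = -0.0819, H₀ = 1.6528 rad.
Bracket: H₀ sin φ sin δ + cos φ cos δ sin H₀ = 1.6528×-0.58354×-0.11320 + 0.81208×0.99357×0.99664 = 0.109179 + 0.804147 = 0.913326.
Q̄ = (S₀/π) × [bracket] = (1088/π) × 0.913326 = 316.30 W/m².
Daily total = Q̄ × 28.90 h × 3600 s/h = 316.30 × 28.90 × 3600 / 10⁶ = 32.91 MJ/m².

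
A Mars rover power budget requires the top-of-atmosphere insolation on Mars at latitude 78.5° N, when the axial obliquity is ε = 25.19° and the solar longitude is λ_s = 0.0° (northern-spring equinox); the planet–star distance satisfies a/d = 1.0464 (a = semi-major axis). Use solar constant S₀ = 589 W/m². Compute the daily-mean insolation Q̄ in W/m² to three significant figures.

Q̄ ≈ 40.9 W/m²

Solar declination: sin δ = sin ε · sin λ_s = sin 25.19° × sin 0.0° = 0.00000, so δ = +0.000°.
cos H₀ = −tan(+78.5°) tan(+0.000°) = -0.0000, H₀ = 1.5708 rad.
Bracket: H₀ sin φ sin δ + cos φ cos δ sin H₀ = 1.5708×0.97992×0.00000 + 0.19937×1.00000×1.00000 = 0.000000 + 0.199370 = 0.199370.
Inverse-square distance factor (a/d)² = 1.0464² = 1.094953.
Q̄ = (S₀/π) × 1.094953 × [bracket] = (589/π) × 1.094953 × 0.199370 = 40.93 W/m².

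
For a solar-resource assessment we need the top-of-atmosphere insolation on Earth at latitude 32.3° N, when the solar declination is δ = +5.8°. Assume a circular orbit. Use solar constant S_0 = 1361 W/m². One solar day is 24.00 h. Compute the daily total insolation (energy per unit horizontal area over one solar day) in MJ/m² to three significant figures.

cos h₀ = −tan(+32.3°) tan(+5.800°) = -0.0642, h₀ = 1.6351 rad.
Bracket: h₀ sin ϕ sin δ + cos ϕ cos δ sin h₀ = 1.6351×0.53435×0.10106 + 0.84526×0.99488×0.99794 = 0.088298 + 0.839200 = 0.927498.
Q̄ = (S_0/π) × [bracket] = (1361/π) × 0.927498 = 401.81 W/m².
Daily total = Q̄ × 24.00 h × 3600 s/h = 401.81 × 24.00 × 3600 / 10⁶ = 34.72 MJ/m².

34.7 MJ/m²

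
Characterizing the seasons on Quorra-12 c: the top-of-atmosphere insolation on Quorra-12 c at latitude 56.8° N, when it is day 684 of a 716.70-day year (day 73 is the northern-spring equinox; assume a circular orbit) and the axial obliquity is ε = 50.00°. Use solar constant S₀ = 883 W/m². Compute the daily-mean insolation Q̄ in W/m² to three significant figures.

Q̄ ≈ 0.00 W/m²

Solar longitude: λ_s = 360° × (684 − 73)/716.70 = 306.907°.
sin δ = sin 50.00° × sin 306.907° = -0.61254, so δ = -37.773°.
cos H₀ = −tan(+56.8°) tan(-37.773°) = 1.1842 ≥ 1 ⇒ polar night, H₀ = 0 and Q̄ = 0.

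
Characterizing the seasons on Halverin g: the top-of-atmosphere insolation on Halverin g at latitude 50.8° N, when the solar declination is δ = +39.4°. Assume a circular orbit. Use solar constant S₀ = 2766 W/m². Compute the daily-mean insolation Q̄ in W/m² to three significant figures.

cos H₀ = −tan(+50.8°) tan(+39.400°) = -1.0071 ≤ −1 ⇒ polar day, H₀ = π.
Bracket: H₀ sin φ sin δ + cos φ cos δ sin H₀ = 3.1416×0.77494×0.63473 + 0.63203×0.77273×0.00000 = 1.545283 + 0.000000 = 1.545283.
Q̄ = (S₀/π) × [bracket] = (2766/π) × 1.545283 = 1361 W/m².

Q̄ ≈ 1.36e+03 W/m²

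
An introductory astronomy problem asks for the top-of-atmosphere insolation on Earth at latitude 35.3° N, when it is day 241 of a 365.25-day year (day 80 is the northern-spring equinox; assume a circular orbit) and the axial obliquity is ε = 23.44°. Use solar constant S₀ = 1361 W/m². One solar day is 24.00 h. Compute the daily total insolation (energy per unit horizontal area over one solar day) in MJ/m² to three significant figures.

Solar longitude: λ_s = 360° × (241 − 80)/365.25 = 158.686°.
sin δ = sin 23.44° × sin 158.686° = 0.14459, so δ = +8.313°.
cos H₀ = −tan(+35.3°) tan(+8.313°) = -0.1035, H₀ = 1.6744 rad.
Bracket: H₀ sin φ sin δ + cos φ cos δ sin H₀ = 1.6744×0.57786×0.14459 + 0.81614×0.98949×0.99463 = 0.139901 + 0.803226 = 0.943127.
Q̄ = (S₀/π) × [bracket] = (1361/π) × 0.943127 = 408.58 W/m².
Daily total = Q̄ × 24.00 h × 3600 s/h = 408.58 × 24.00 × 3600 / 10⁶ = 35.30 MJ/m².

35.3 MJ/m²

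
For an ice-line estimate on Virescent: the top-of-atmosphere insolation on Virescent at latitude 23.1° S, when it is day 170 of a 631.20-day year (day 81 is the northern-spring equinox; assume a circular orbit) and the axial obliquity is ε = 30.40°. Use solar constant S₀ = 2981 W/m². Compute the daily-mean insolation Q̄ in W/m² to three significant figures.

Solar longitude: λ_s = 360° × (170 − 81)/631.20 = 50.760°.
sin δ = sin 30.40° × sin 50.760° = 0.39193, so δ = +23.074°.
cos H₀ = −tan(-23.1°) tan(+23.074°) = 0.1817, H₀ = 1.3881 rad.
Bracket: H₀ sin φ sin δ + cos φ cos δ sin H₀ = 1.3881×-0.39234×0.39193 + 0.91982×0.92000×0.98335 = -0.213448 + 0.832145 = 0.618697.
Q̄ = (S₀/π) × [bracket] = (2981/π) × 0.618697 = 587.1 W/m².

Q̄ ≈ 587 W/m²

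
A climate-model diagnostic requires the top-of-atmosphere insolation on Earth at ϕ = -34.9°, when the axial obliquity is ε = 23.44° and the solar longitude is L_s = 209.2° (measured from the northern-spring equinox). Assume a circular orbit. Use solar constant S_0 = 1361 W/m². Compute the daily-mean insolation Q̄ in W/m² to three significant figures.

Solar declination: sin δ = sin ε · sin L_s = sin 23.44° × sin 209.2° = -0.19406, so δ = -11.190°.
cos h₀ = −tan(-34.9°) tan(-11.190°) = -0.1380, h₀ = 1.7092 rad.
Bracket: h₀ sin ϕ sin δ + cos ϕ cos δ sin h₀ = 1.7092×-0.57215×-0.19406 + 0.82015×0.98099×0.99043 = 0.189775 + 0.796859 = 0.986634.
Q̄ = (S_0/π) × [bracket] = (1361/π) × 0.986634 = 427.4 W/m².

Q̄ ≈ 427 W/m²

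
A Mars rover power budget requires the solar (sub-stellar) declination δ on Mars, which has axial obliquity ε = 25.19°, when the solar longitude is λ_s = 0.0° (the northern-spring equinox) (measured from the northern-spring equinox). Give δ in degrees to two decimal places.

sin δ = sin ε · sin λ_s = sin 25.19° × sin 0.0° = 0.000000.
δ = arcsin(0.000000) = +0.00°.

δ = +0.00°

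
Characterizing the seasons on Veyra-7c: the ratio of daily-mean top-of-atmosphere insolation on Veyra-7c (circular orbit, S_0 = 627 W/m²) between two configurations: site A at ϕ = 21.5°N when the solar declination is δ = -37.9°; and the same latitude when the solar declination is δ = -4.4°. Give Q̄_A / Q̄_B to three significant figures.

— Configuration A (ϕ=+21.5°):
cos h₀ = −tan(+21.5°) tan(-37.900°) = 0.3067, h₀ = 1.2591 rad.
Bracket: h₀ sin ϕ sin δ + cos ϕ cos δ sin h₀ = 1.2591×0.36650×-0.61429 + 0.93042×0.78908×0.95182 = -0.283470 + 0.698803 = 0.415333.
Q̄ = (S_0/π) × [bracket] = (627/π) × 0.415333 = 82.892 W/m².
— Configuration B (ϕ=+21.5°):
cos h₀ = −tan(+21.5°) tan(-4.400°) = 0.0303, h₀ = 1.5405 rad.
Bracket: h₀ sin ϕ sin δ + cos ϕ cos δ sin h₀ = 1.5405×0.36650×-0.07672 + 0.93042×0.99705×0.99954 = -0.043316 + 0.927249 = 0.883933.
Q̄ = (S_0/π) × [bracket] = (627/π) × 0.883933 = 176.42 W/m².
Ratio Q̄_A / Q̄_B = 82.892 / 176.42 = 0.4699.

Q̄_A / Q̄_B ≈ 0.470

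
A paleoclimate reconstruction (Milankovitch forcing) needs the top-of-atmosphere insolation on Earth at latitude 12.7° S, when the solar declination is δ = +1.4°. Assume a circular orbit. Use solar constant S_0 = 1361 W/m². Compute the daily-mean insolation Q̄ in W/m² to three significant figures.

cos h₀ = −tan(-12.7°) tan(+1.400°) = 0.0055, h₀ = 1.5653 rad.
Bracket: h₀ sin ϕ sin δ + cos ϕ cos δ sin h₀ = 1.5653×-0.21985×0.02443 + 0.97553×0.99970×0.99998 = -0.008407 + 0.975218 = 0.966811.
Q̄ = (S_0/π) × [bracket] = (1361/π) × 0.966811 = 418.8 W/m².

Q̄ ≈ 419 W/m²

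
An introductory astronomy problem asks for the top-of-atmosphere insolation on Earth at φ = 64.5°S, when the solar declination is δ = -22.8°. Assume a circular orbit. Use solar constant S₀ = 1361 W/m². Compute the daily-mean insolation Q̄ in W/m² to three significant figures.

Q̄ ≈ 483 W/m²

cos H₀ = −tan(-64.5°) tan(-22.800°) = -0.8813, H₀ = 2.6494 rad.
Bracket: H₀ sin φ sin δ + cos φ cos δ sin H₀ = 2.6494×-0.90259×-0.38752 + 0.43051×0.92186×0.47255 = 0.926685 + 0.187541 = 1.114226.
Q̄ = (S₀/π) × [bracket] = (1361/π) × 1.114226 = 482.7 W/m².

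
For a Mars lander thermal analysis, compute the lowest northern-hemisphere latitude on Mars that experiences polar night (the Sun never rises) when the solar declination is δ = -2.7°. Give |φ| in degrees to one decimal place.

|φ| = 87.3°

Polar night requires cos H₀ = −tan φ tan δ ≥ 1, i.e. tan φ tan δ ≤ −1.
The boundary is |tan φ| · |tan δ| = 1, so |φ| = 90° − |δ| = 90° − 2.7° = 87.3° in the northern hemisphere.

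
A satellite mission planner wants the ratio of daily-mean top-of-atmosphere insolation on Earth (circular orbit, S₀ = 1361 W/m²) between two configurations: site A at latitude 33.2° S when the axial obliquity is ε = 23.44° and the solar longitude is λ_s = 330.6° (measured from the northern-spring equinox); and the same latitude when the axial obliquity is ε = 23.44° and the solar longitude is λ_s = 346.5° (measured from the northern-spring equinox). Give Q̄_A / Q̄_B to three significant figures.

— Configuration A (φ=-33.2°):
Solar declination: sin δ = sin ε · sin λ_s = sin 23.44° × sin 330.6° = -0.19528, so δ = -11.261°.
cos H₀ = −tan(-33.2°) tan(-11.261°) = -0.1303, H₀ = 1.7015 rad.
Bracket: H₀ sin φ sin δ + cos φ cos δ sin H₀ = 1.7015×-0.54756×-0.19528 + 0.83676×0.98075×0.99148 = 0.181937 + 0.813660 = 0.995597.
Q̄ = (S₀/π) × [bracket] = (1361/π) × 0.995597 = 431.31 W/m².
— Configuration B (φ=-33.2°):
Solar declination: sin δ = sin ε · sin λ_s = sin 23.44° × sin 346.5° = -0.09286, so δ = -5.328°.
cos H₀ = −tan(-33.2°) tan(-5.328°) = -0.0610, H₀ = 1.6319 rad.
Bracket: H₀ sin φ sin δ + cos φ cos δ sin H₀ = 1.6319×-0.54756×-0.09286 + 0.83676×0.99568×0.99814 = 0.082976 + 0.831596 = 0.914572.
Q̄ = (S₀/π) × [bracket] = (1361/π) × 0.914572 = 396.21 W/m².
Ratio Q̄_A / Q̄_B = 431.31 / 396.21 = 1.089.

Q̄_A / Q̄_B ≈ 1.09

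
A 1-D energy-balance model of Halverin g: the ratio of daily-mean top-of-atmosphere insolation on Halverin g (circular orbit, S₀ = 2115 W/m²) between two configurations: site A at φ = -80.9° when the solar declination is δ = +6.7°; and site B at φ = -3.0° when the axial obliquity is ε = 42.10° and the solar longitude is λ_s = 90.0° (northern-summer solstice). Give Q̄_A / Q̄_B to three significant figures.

— Configuration A (φ=-80.9°):
cos H₀ = −tan(-80.9°) tan(+6.700°) = 0.7334, H₀ = 0.7475 rad.
Bracket: H₀ sin φ sin δ + cos φ cos δ sin H₀ = 0.7475×-0.98741×0.11667 + 0.15816×0.99317×0.67979 = -0.086113 + 0.106781 = 0.020668.
Q̄ = (S₀/π) × [bracket] = (2115/π) × 0.020668 = 13.914 W/m².
— Configuration B (φ=-3.0°):
Solar declination: sin δ = sin ε · sin λ_s = sin 42.10° × sin 90.0° = 0.67043, so δ = +42.100°.
cos H₀ = −tan(-3.0°) tan(+42.100°) = 0.0474, H₀ = 1.5234 rad.
Bracket: H₀ sin φ sin δ + cos φ cos δ sin H₀ = 1.5234×-0.05234×0.67043 + 0.99863×0.74198×0.99888 = -0.053457 + 0.740134 = 0.686677.
Q̄ = (S₀/π) × [bracket] = (2115/π) × 0.686677 = 462.29 W/m².
Ratio Q̄_A / Q̄_B = 13.914 / 462.29 = 0.03010.

Q̄_A / Q̄_B ≈ 0.0301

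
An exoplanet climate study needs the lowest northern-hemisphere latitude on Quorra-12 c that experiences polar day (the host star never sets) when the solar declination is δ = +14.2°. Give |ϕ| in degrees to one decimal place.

Polar day requires cos h₀ = −tan ϕ tan δ ≤ −1, i.e. tan ϕ tan δ ≥ 1.
The boundary is |tan ϕ| · |tan δ| = 1, so |ϕ| = 90° − |δ| = 90° − 14.2° = 75.8° in the northern hemisphere.

|ϕ| = 75.8°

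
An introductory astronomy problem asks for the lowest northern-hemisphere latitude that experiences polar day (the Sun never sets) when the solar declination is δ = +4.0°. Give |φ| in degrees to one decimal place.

Polar day requires cos H₀ = −tan φ tan δ ≤ −1, i.e. tan φ tan δ ≥ 1.
The boundary is |tan φ| · |tan δ| = 1, so |φ| = 90° − |δ| = 90° − 4.0° = 86.0° in the northern hemisphere.

|φ| = 86.0°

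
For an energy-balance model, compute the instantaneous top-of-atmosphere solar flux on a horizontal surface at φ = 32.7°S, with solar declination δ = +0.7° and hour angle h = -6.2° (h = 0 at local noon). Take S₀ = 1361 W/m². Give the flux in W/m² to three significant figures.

1.13e+03 W/m²

cos θ_z = sin φ sin δ + cos φ cos δ cos h = -0.006600 + 0.836526 = 0.829926.
Flux = S₀ · cos θ_z = 1361 × 0.829926 = 1130 W/m².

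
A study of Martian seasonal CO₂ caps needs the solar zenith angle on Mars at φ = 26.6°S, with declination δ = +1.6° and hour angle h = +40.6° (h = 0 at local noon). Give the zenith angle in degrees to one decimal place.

θ_z = 48.2°

cos θ_z = sin φ sin δ + cos φ cos δ cos h = -0.012502 + 0.678641 = 0.666139.
θ_z = arccos(0.666139) = 48.2°.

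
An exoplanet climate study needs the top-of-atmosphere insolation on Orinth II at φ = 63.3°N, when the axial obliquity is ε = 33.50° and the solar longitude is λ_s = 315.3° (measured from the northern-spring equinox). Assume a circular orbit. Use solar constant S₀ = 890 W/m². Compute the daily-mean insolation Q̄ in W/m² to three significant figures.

Solar declination: sin δ = sin ε · sin λ_s = sin 33.50° × sin 315.3° = -0.38823, so δ = -22.844°.
cos H₀ = −tan(+63.3°) tan(-22.844°) = 0.8376, H₀ = 0.5779 rad.
Bracket: H₀ sin φ sin δ + cos φ cos δ sin H₀ = 0.5779×0.89337×-0.38823 + 0.44932×0.92156×0.54627 = -0.200435 + 0.226197 = 0.025762.
Q̄ = (S₀/π) × [bracket] = (890/π) × 0.025762 = 7.298 W/m².

Q̄ ≈ 7.30 W/m²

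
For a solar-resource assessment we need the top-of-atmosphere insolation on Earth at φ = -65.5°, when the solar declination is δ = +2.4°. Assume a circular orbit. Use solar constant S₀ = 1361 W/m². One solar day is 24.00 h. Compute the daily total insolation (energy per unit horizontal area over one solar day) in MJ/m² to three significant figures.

13.3 MJ/m²

cos H₀ = −tan(-65.5°) tan(+2.400°) = 0.0920, H₀ = 1.4787 rad.
Bracket: H₀ sin φ sin δ + cos φ cos δ sin H₀ = 1.4787×-0.90996×0.04188 + 0.41469×0.99912×0.99576 = -0.056352 + 0.412568 = 0.356216.
Q̄ = (S₀/π) × [bracket] = (1361/π) × 0.356216 = 154.32 W/m².
Daily total = Q̄ × 24.00 h × 3600 s/h = 154.32 × 24.00 × 3600 / 10⁶ = 13.33 MJ/m².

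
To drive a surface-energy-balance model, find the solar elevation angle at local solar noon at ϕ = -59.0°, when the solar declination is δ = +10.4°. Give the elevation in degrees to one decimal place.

20.6°

At local noon the hour angle is zero, so the zenith angle equals |ϕ − δ| = |-59.0° − (+10.400°)| = 69.400°.
Elevation = 90° − 69.400° = 20.6°.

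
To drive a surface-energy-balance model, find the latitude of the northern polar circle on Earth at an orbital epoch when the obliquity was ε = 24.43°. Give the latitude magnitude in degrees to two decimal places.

The polar circle is the lowest latitude that experiences at least one full rotation of continuous daylight at the northern-summer solstice; it lies at |φ| = 90° − ε = 90° − 24.43° = 65.57°.

65.57°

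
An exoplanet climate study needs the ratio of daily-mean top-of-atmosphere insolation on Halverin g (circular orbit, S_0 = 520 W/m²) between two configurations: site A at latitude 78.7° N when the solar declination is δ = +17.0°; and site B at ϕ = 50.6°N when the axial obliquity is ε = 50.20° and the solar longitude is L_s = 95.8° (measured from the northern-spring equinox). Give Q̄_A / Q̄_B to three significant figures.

— Configuration A (ϕ=+78.7°):
cos h₀ = −tan(+78.7°) tan(+17.000°) = -1.5300 ≤ −1 ⇒ polar day, h₀ = π.
Bracket: h₀ sin ϕ sin δ + cos ϕ cos δ sin h₀ = 3.1416×0.98061×0.29237 + 0.19595×0.95630×0.00000 = 0.900700 + 0.000000 = 0.900700.
Q̄ = (S_0/π) × [bracket] = (520/π) × 0.900700 = 149.08 W/m².
— Configuration B (ϕ=+50.6°):
Solar declination: sin δ = sin ε · sin L_s = sin 50.20° × sin 95.8° = 0.76435, so δ = +49.849°.
cos h₀ = −tan(+50.6°) tan(+49.849°) = -1.4431 ≤ −1 ⇒ polar day, h₀ = π.
Bracket: h₀ sin ϕ sin δ + cos ϕ cos δ sin h₀ = 3.1416×0.77273×0.76435 + 0.63473×0.64480×0.00000 = 1.855543 + 0.000000 = 1.855543.
Q̄ = (S_0/π) × [bracket] = (520/π) × 1.855543 = 307.13 W/m².
Ratio Q̄_A / Q̄_B = 149.08 / 307.13 = 0.4854.

Q̄_A / Q̄_B ≈ 0.485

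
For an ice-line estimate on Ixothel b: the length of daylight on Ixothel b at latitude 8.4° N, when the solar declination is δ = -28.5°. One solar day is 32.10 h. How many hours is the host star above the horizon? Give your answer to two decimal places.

cos h₀ = −tan ϕ · tan δ = −tan(+8.4°) × tan(-28.500°) = 0.0802, so h₀ = 1.4905 rad = 85.40°.
Daylight = 2h₀/(2π) × 32.10 h = (1.4905/π) × 32.10 = 15.23 h.

15.23 h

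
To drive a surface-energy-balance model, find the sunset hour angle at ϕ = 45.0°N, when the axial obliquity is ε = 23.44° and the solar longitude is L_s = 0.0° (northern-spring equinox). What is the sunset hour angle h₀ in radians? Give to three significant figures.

h₀ = 1.57 rad

Solar declination: sin δ = sin ε · sin L_s = sin 23.44° × sin 0.0° = 0.00000, so δ = +0.000°.
cos h₀ = −tan ϕ · tan δ = −tan(+45.0°) × tan(+0.000°) = -0.0000, so h₀ = 1.5708 rad = 90.00°.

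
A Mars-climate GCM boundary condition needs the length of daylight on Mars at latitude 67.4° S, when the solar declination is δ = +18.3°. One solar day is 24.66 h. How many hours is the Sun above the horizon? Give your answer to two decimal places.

5.12 h

cos H₀ = −tan φ · tan δ = −tan(-67.4°) × tan(+18.300°) = 0.7945, so H₀ = 0.6526 rad = 37.39°.
Daylight = 2H₀/(2π) × 24.66 h = (0.6526/π) × 24.66 = 5.12 h.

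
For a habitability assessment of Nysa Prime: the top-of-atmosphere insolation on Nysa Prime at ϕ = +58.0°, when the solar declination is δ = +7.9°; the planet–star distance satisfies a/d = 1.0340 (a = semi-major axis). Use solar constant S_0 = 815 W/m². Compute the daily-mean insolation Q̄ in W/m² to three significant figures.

Q̄ ≈ 200 W/m²

cos h₀ = −tan(+58.0°) tan(+7.900°) = -0.2221, h₀ = 1.7947 rad.
Bracket: h₀ sin ϕ sin δ + cos ϕ cos δ sin h₀ = 1.7947×0.84805×0.13744 + 0.52992×0.99051×0.97503 = 0.209183 + 0.511785 = 0.720968.
Inverse-square distance factor (a/d)² = 1.0340² = 1.069156.
Q̄ = (S_0/π) × 1.069156 × [bracket] = (815/π) × 1.069156 × 0.720968 = 200.0 W/m².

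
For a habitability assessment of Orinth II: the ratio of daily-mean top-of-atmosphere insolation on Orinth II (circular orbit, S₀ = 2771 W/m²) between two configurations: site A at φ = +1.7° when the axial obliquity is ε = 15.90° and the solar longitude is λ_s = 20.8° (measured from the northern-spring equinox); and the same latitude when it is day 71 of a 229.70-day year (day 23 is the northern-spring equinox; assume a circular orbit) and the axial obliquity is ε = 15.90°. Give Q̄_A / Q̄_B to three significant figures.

— Configuration A (φ=+1.7°):
Solar declination: sin δ = sin ε · sin λ_s = sin 15.90° × sin 20.8° = 0.09728, so δ = +5.583°.
cos H₀ = −tan(+1.7°) tan(+5.583°) = -0.0029, H₀ = 1.5737 rad.
Bracket: H₀ sin φ sin δ + cos φ cos δ sin H₀ = 1.5737×0.02967×0.09728 + 0.99956×0.99526×1.00000 = 0.004542 + 0.994822 = 0.999364.
Q̄ = (S₀/π) × [bracket] = (2771/π) × 0.999364 = 881.48 W/m².
— Configuration B (φ=+1.7°):
Solar longitude: λ_s = 360° × (71 − 23)/229.70 = 75.229°.
sin δ = sin 15.90° × sin 75.229° = 0.26491, so δ = +15.361°.
cos H₀ = −tan(+1.7°) tan(+15.361°) = -0.0082, H₀ = 1.5789 rad.
Bracket: H₀ sin φ sin δ + cos φ cos δ sin H₀ = 1.5789×0.02967×0.26491 + 0.99956×0.96427×0.99997 = 0.012410 + 0.963817 = 0.976227.
Q̄ = (S₀/π) × [bracket] = (2771/π) × 0.976227 = 861.07 W/m².
Ratio Q̄_A / Q̄_B = 881.48 / 861.07 = 1.024.

Q̄_A / Q̄_B ≈ 1.02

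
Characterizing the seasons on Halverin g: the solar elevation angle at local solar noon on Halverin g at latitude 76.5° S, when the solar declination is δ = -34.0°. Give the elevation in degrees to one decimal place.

47.5°

At local noon the hour angle is zero, so the zenith angle equals |φ − δ| = |-76.5° − (-34.000°)| = 42.500°.
Elevation = 90° − 42.500° = 47.5°.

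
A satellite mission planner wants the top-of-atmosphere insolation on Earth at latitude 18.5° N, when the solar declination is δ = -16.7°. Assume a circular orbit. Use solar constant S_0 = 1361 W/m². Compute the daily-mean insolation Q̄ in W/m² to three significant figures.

cos h₀ = −tan(+18.5°) tan(-16.700°) = 0.1004, h₀ = 1.4702 rad.
Bracket: h₀ sin ϕ sin δ + cos ϕ cos δ sin h₀ = 1.4702×0.31730×-0.28736 + 0.94832×0.95782×0.99495 = -0.134052 + 0.903733 = 0.769681.
Q̄ = (S_0/π) × [bracket] = (1361/π) × 0.769681 = 333.4 W/m².

Q̄ ≈ 333 W/m²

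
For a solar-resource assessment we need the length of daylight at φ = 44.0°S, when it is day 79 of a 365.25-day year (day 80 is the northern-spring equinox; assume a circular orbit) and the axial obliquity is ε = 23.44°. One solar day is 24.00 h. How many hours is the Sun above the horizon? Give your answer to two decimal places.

Solar longitude: λ_s = 360° × (79 − 80)/365.25 = -0.986°, i.e. -0.986° + 360° = 359.014°.
sin δ = sin 23.44° × sin 359.014° = -0.00684, so δ = -0.392°.
cos H₀ = −tan φ · tan δ = −tan(-44.0°) × tan(-0.392°) = -0.0066, so H₀ = 1.5774 rad = 90.38°.
Daylight = 2H₀/(2π) × 24.00 h = (1.5774/π) × 24.00 = 12.05 h.

12.05 h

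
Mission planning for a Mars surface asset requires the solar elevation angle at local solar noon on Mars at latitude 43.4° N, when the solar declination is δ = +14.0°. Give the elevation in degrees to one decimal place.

60.6°

At local noon the hour angle is zero, so the zenith angle equals |φ − δ| = |+43.4° − (+14.000°)| = 29.400°.
Elevation = 90° − 29.400° = 60.6°.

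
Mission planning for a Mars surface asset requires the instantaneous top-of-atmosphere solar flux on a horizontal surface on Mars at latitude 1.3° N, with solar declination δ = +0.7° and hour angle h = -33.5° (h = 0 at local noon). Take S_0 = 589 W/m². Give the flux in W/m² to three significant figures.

cos θ_z = sin ϕ sin δ + cos ϕ cos δ cos h = 0.000277 + 0.833609 = 0.833886.
Flux = S_0 · cos θ_z = 589 × 0.833886 = 491.2 W/m².

491 W/m²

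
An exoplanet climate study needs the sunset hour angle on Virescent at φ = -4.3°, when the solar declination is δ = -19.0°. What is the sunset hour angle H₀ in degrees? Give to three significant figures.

cos H₀ = −tan φ · tan δ = −tan(-4.3°) × tan(-19.000°) = -0.0259, so H₀ = 1.5967 rad = 91.48°.

H₀ = 91.5°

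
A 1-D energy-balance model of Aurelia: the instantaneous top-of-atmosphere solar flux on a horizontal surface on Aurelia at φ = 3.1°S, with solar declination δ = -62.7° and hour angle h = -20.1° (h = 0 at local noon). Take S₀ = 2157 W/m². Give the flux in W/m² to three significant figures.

1.03e+03 W/m²

cos θ_z = sin φ sin δ + cos φ cos δ cos h = 0.048055 + 0.430085 = 0.478140.
Flux = S₀ · cos θ_z = 2157 × 0.478140 = 1031 W/m².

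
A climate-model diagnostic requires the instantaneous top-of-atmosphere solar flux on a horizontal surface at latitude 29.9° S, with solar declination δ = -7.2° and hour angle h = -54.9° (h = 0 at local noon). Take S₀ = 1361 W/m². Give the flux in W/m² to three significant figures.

cos θ_z = sin φ sin δ + cos φ cos δ cos h = 0.062477 + 0.494540 = 0.557017.
Flux = S₀ · cos θ_z = 1361 × 0.557017 = 758.1 W/m².

758 W/m²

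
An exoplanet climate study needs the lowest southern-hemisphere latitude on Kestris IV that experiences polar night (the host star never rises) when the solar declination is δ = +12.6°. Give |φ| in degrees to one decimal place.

Polar night requires cos H₀ = −tan φ tan δ ≥ 1, i.e. tan φ tan δ ≤ −1.
The boundary is |tan φ| · |tan δ| = 1, so |φ| = 90° − |δ| = 90° − 12.6° = 77.4° in the southern hemisphere.

|φ| = 77.4°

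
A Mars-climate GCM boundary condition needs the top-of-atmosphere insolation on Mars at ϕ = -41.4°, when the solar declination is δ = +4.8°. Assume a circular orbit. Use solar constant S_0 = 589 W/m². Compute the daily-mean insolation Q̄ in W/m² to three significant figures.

cos h₀ = −tan(-41.4°) tan(+4.800°) = 0.0740, h₀ = 1.4967 rad.
Bracket: h₀ sin ϕ sin δ + cos ϕ cos δ sin h₀ = 1.4967×-0.66131×0.08368 + 0.75011×0.99649×0.99726 = -0.082825 + 0.745429 = 0.662604.
Q̄ = (S_0/π) × [bracket] = (589/π) × 0.662604 = 124.2 W/m².

Q̄ ≈ 124 W/m²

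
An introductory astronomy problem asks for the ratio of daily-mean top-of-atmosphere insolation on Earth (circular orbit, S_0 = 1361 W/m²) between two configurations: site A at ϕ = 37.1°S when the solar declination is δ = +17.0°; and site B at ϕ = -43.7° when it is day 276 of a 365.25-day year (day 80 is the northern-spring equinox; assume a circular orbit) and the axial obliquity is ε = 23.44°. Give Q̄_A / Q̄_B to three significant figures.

Q̄_A / Q̄_B ≈ 0.616

— Configuration A (ϕ=-37.1°):
cos h₀ = −tan(-37.1°) tan(+17.000°) = 0.2312, h₀ = 1.3375 rad.
Bracket: h₀ sin ϕ sin δ + cos ϕ cos δ sin h₀ = 1.3375×-0.60321×0.29237 + 0.79758×0.95630×0.97290 = -0.235882 + 0.742056 = 0.506174.
Q̄ = (S_0/π) × [bracket] = (1361/π) × 0.506174 = 219.28 W/m².
— Configuration B (ϕ=-43.7°):
Solar longitude: L_s = 360° × (276 − 80)/365.25 = 193.183°.
sin δ = sin 23.44° × sin 193.183° = -0.09072, so δ = -5.205°.
cos h₀ = −tan(-43.7°) tan(-5.205°) = -0.0871, h₀ = 1.6580 rad.
Bracket: h₀ sin ϕ sin δ + cos ϕ cos δ sin h₀ = 1.6580×-0.69088×-0.09072 + 0.72297×0.99588×0.99620 = 0.103918 + 0.717255 = 0.821173.
Q̄ = (S_0/π) × [bracket] = (1361/π) × 0.821173 = 355.75 W/m².
Ratio Q̄_A / Q̄_B = 219.28 / 355.75 = 0.6164.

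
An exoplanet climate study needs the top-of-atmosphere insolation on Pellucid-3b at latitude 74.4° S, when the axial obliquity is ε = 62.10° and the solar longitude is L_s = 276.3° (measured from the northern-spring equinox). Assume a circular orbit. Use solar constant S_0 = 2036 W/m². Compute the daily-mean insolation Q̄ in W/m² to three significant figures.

Q̄ ≈ 1.72e+03 W/m²

Solar declination: sin δ = sin ε · sin L_s = sin 62.10° × sin 276.3° = -0.87843, so δ = -61.453°.
cos h₀ = −tan(-74.4°) tan(-61.453°) = -6.5837 ≤ −1 ⇒ polar day, h₀ = π.
Bracket: h₀ sin ϕ sin δ + cos ϕ cos δ sin h₀ = 3.1416×-0.96316×-0.87843 + 0.26892×0.47787×0.00000 = 2.658009 + 0.000000 = 2.658009.
Q̄ = (S_0/π) × [bracket] = (2036/π) × 2.658009 = 1723 W/m².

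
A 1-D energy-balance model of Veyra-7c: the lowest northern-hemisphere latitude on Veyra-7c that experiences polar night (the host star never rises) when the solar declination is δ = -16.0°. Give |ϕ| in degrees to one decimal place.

Polar night requires cos h₀ = −tan ϕ tan δ ≥ 1, i.e. tan ϕ tan δ ≤ −1.
The boundary is |tan ϕ| · |tan δ| = 1, so |ϕ| = 90° − |δ| = 90° − 16.0° = 74.0° in the northern hemisphere.

|ϕ| = 74.0°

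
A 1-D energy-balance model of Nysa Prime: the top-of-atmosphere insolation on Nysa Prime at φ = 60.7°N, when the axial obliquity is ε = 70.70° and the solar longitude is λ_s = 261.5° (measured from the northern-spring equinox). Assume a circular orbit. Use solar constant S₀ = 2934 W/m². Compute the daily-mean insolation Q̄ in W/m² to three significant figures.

Q̄ ≈ 0.00 W/m²

Solar declination: sin δ = sin ε · sin λ_s = sin 70.70° × sin 261.5° = -0.93343, so δ = -68.977°.
cos H₀ = −tan(+60.7°) tan(-68.977°) = 4.6366 ≥ 1 ⇒ polar night, H₀ = 0 and Q̄ = 0.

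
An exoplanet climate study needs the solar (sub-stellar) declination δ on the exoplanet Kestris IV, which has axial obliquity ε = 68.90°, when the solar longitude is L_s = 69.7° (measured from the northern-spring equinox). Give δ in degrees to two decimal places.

δ = +61.05°

sin δ = sin ε · sin L_s = sin 68.90° × sin 69.7° = 0.875007.
δ = arcsin(0.875007) = +61.05°.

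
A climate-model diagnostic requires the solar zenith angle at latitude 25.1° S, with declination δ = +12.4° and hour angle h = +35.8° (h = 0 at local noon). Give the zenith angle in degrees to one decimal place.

θ_z = 51.2°

cos θ_z = sin φ sin δ + cos φ cos δ cos h = -0.091091 + 0.717340 = 0.626249.
θ_z = arccos(0.626249) = 51.2°.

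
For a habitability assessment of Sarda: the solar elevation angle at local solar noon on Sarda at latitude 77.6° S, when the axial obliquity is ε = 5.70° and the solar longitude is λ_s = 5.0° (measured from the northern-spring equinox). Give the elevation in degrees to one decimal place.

11.9°

Solar declination: sin δ = sin ε · sin λ_s = sin 5.70° × sin 5.0° = 0.00866, so δ = +0.496°.
At local noon the hour angle is zero, so the zenith angle equals |φ − δ| = |-77.6° − (+0.496°)| = 78.096°.
Elevation = 90° − 78.096° = 11.9°.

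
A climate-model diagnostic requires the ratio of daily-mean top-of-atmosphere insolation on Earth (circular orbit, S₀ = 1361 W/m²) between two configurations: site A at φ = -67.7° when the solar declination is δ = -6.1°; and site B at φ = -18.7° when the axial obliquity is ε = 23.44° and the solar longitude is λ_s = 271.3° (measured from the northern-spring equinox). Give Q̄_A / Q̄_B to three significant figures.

— Configuration A (φ=-67.7°):
cos H₀ = −tan(-67.7°) tan(-6.100°) = -0.2606, H₀ = 1.8344 rad.
Bracket: H₀ sin φ sin δ + cos φ cos δ sin H₀ = 1.8344×-0.92521×-0.10626 + 0.37946×0.99434×0.96545 = 0.180345 + 0.364276 = 0.544621.
Q̄ = (S₀/π) × [bracket] = (1361/π) × 0.544621 = 235.94 W/m².
— Configuration B (φ=-18.7°):
Solar declination: sin δ = sin ε · sin λ_s = sin 23.44° × sin 271.3° = -0.39769, so δ = -23.434°.
cos H₀ = −tan(-18.7°) tan(-23.434°) = -0.1467, H₀ = 1.7180 rad.
Bracket: H₀ sin φ sin δ + cos φ cos δ sin H₀ = 1.7180×-0.32061×-0.39769 + 0.94721×0.91752×0.98918 = 0.219051 + 0.859681 = 1.078732.
Q̄ = (S₀/π) × [bracket] = (1361/π) × 1.078732 = 467.33 W/m².
Ratio Q̄_A / Q̄_B = 235.94 / 467.33 = 0.5049.

Q̄_A / Q̄_B ≈ 0.505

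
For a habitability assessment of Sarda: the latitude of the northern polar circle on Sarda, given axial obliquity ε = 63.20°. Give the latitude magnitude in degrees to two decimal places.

The polar circle is the lowest latitude that experiences at least one full rotation of continuous daylight at the northern-summer solstice; it lies at |ϕ| = 90° − ε = 90° − 63.20° = 26.80°.

26.80°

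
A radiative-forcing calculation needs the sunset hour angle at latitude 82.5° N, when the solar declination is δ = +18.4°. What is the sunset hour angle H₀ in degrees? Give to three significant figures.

H₀ = 180°

Sunrise equation: cos H₀ = −tan φ · tan δ = -2.5268 ≤ −1, so the Sun never sets (polar day) and H₀ = π.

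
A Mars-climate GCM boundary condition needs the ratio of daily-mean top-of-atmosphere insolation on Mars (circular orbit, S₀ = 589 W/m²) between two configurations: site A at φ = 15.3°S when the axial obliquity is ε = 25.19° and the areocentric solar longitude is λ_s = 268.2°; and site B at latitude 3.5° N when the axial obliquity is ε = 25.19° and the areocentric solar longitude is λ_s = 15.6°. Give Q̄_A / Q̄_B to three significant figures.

— Configuration A (φ=-15.3°):
sin δ = sin 25.19° × sin 268.2° = -0.42541, so δ = -25.177°.
cos H₀ = −tan(-15.3°) tan(-25.177°) = -0.1286, H₀ = 1.6997 rad.
Bracket: H₀ sin φ sin δ + cos φ cos δ sin H₀ = 1.6997×-0.26387×-0.42541 + 0.96456×0.90500×0.99170 = 0.190796 + 0.865682 = 1.056478.
Q̄ = (S₀/π) × [bracket] = (589/π) × 1.056478 = 198.07 W/m².
— Configuration B (φ=+3.5°):
sin δ = sin 25.19° × sin 15.6° = 0.11446, so δ = +6.572°.
cos H₀ = −tan(+3.5°) tan(+6.572°) = -0.0070, H₀ = 1.5778 rad.
Bracket: H₀ sin φ sin δ + cos φ cos δ sin H₀ = 1.5778×0.06105×0.11446 + 0.99813×0.99343×0.99998 = 0.011025 + 0.991552 = 1.002577.
Q̄ = (S₀/π) × [bracket] = (589/π) × 1.002577 = 187.97 W/m².
Ratio Q̄_A / Q̄_B = 198.07 / 187.97 = 1.054.

Q̄_A / Q̄_B ≈ 1.05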